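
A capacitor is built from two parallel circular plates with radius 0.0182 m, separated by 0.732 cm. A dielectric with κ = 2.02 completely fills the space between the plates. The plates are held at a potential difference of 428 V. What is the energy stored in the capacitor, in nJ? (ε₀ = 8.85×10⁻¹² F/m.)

U ≈ 233 nJ

A = π(0.0182 m)² = 1.04×10⁻³ m².
C = κε₀A/d = 2.02 × 8.85×10⁻¹² × 1.04×10⁻³ / 7.32×10⁻³ = 2.54×10⁻¹² F.
U = ½CV² = ½ × 2.54×10⁻¹² × (428)² = 2.33×10⁻⁷ J.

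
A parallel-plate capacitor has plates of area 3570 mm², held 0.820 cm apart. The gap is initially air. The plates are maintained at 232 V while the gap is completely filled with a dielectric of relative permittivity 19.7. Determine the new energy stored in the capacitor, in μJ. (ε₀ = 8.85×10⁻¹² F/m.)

2.04 μJ

A = 3570 mm² = 3.57×10⁻³ m².
Initially C₁ = ε₀A/d = 8.85×10⁻¹² × 3.57×10⁻³ / 8.20×10⁻³ = 3.85×10⁻¹² F.
U₁ = 1.04×10⁻⁷ J.
Battery connected ⇒ V is held fixed. C₂ = 19.7 C₁ and U = ½CV², so U₂/U₁ = C₂/C₁ = 19.7.
U₂ = 19.7 × 1.04×10⁻⁷ = 2.04×10⁻⁶ J.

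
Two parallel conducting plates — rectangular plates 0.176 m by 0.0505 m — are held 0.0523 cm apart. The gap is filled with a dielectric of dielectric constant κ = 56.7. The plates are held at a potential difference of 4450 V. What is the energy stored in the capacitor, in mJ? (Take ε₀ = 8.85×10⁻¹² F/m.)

A = 0.176 × 0.0505 m² = 8.89×10⁻³ m².
C = κε₀A/d = 56.7 × 8.85×10⁻¹² × 8.89×10⁻³ / 5.23×10⁻⁴ = 8.53×10⁻⁹ F.
U = ½CV² = ½ × 8.53×10⁻⁹ × (4450)² = 8.44×10⁻² J.

84.4 mJ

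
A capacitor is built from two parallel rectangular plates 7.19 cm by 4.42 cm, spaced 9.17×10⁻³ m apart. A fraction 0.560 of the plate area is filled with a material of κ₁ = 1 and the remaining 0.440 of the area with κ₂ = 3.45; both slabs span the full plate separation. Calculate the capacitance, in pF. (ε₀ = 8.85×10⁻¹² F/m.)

6.37 pF

A = 7.19 × 4.42 cm² = 3.18×10⁻³ m².
Side-by-side slabs ⇒ two capacitors in parallel, each spanning the full gap.
C₁ = κ₁ε₀A₁/d = 1.00 × 8.85×10⁻¹² × 1.78×10⁻³ / 9.17×10⁻³ = 1.72×10⁻¹² F.
C₂ = κ₂ε₀A₂/d = 3.45 × 8.85×10⁻¹² × 1.40×10⁻³ / 9.17×10⁻³ = 4.66×10⁻¹² F.
C = C₁ + C₂ = 6.37×10⁻¹² F.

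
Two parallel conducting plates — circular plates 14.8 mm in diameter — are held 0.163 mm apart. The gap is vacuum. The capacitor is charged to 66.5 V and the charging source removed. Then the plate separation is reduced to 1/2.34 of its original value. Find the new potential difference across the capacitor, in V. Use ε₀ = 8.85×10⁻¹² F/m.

V ≈ 28.4 V

A = π(14.8/2 mm)² = 1.72×10⁻⁴ m².
Initially C₁ = ε₀A/d = 8.85×10⁻¹² × 1.72×10⁻⁴ / 1.63×10⁻⁴ = 9.34×10⁻¹² F.
V₁ = 66.5 V.
Isolated ⇒ Q is held fixed. C₂ = 2.34 C₁ and V = Q/C, so V₂/V₁ = C₁/C₂ = 0.427.
V₂ = 0.427 × 66.5 = 28.4 V.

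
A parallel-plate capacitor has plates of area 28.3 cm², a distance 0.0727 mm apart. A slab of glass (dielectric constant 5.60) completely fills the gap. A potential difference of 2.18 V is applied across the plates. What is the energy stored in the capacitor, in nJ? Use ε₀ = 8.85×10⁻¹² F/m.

U ≈ 4.58 nJ

A = 28.3 cm² = 2.83×10⁻³ m².
C = κε₀A/d = 5.60 × 8.85×10⁻¹² × 2.83×10⁻³ / 7.27×10⁻⁵ = 1.93×10⁻⁹ F.
U = ½CV² = ½ × 1.93×10⁻⁹ × (2.18)² = 4.58×10⁻⁹ J.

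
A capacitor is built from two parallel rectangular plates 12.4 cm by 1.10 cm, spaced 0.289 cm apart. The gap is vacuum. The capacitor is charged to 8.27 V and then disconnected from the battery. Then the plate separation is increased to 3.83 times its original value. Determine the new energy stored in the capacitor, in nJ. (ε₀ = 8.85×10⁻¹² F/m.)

U ≈ 0.547 nJ

A = 12.4 × 1.10 cm² = 1.36×10⁻³ m².
Initially C₁ = ε₀A/d = 8.85×10⁻¹² × 1.36×10⁻³ / 2.89×10⁻³ = 4.18×10⁻¹² F.
U₁ = 1.43×10⁻¹⁰ J.
Isolated ⇒ Q is held fixed. C₂ = 0.261 C₁ and U = Q²/(2C), so U₂/U₁ = C₁/C₂ = 3.83.
U₂ = 3.83 × 1.43×10⁻¹⁰ = 5.47×10⁻¹⁰ J.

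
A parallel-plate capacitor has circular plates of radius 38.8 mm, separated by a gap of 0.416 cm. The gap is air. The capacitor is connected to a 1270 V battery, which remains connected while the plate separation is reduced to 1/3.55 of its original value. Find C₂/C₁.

C = ε₀A/d scales as 1/d, so C₂/C₁ = d₁/d₂ = 3.55.

C₂/C₁ ≈ 3.55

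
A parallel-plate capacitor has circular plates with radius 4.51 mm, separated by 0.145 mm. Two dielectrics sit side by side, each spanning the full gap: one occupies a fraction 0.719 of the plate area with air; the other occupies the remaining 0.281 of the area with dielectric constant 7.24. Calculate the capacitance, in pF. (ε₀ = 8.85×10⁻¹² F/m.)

10.7 pF

A = π(4.51 mm)² = 6.39×10⁻⁵ m².
Side-by-side slabs ⇒ two capacitors in parallel, each spanning the full gap.
C₁ = κ₁ε₀A₁/d = 1.00 × 8.85×10⁻¹² × 4.59×10⁻⁵ / 1.45×10⁻⁴ = 2.80×10⁻¹² F.
C₂ = κ₂ε₀A₂/d = 7.24 × 8.85×10⁻¹² × 1.80×10⁻⁵ / 1.45×10⁻⁴ = 7.93×10⁻¹² F.
C = C₁ + C₂ = 1.07×10⁻¹¹ F.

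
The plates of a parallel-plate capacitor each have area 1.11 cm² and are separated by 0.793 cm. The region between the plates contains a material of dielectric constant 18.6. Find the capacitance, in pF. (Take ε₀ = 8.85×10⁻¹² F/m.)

C ≈ 2.30 pF

A = 1.11 cm² = 1.11×10⁻⁴ m².
C = κε₀A/d = 18.6 × 8.85×10⁻¹² × 1.11×10⁻⁴ / 7.93×10⁻³ = 2.30×10⁻¹² F.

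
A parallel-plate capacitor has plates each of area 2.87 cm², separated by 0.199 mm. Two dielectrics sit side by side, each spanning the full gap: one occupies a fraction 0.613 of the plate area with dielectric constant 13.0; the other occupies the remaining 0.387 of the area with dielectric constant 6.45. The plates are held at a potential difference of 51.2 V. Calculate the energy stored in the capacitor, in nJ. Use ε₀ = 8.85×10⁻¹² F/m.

A = 2.87 cm² = 2.87×10⁻⁴ m².
Side-by-side slabs ⇒ two capacitors in parallel, each spanning the full gap.
C₁ = κ₁ε₀A₁/d = 13.0 × 8.85×10⁻¹² × 1.76×10⁻⁴ / 1.99×10⁻⁴ = 1.02×10⁻¹⁰ F.
C₂ = κ₂ε₀A₂/d = 6.45 × 8.85×10⁻¹² × 1.11×10⁻⁴ / 1.99×10⁻⁴ = 3.19×10⁻¹¹ F.
C = C₁ + C₂ = 1.34×10⁻¹⁰ F.
U = ½CV² = ½ × 1.34×10⁻¹⁰ × (51.2)² = 1.75×10⁻⁷ J.

U ≈ 175 nJ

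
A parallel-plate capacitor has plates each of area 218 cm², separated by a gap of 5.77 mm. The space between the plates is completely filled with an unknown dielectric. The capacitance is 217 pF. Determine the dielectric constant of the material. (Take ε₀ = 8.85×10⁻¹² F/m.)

κ ≈ 6.49

A = 218 cm² = 2.18×10⁻² m².
κ = Cd/(ε₀A) = 2.17×10⁻¹⁰ × 5.77×10⁻³ / (8.85×10⁻¹² × 2.18×10⁻²) = 6.49.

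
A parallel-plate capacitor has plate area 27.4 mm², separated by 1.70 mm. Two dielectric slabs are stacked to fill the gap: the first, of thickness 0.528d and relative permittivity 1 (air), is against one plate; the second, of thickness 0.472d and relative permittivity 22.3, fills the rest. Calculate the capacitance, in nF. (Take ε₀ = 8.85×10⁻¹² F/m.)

2.60×10⁻⁴ nF

A = 27.4 mm² = 2.74×10⁻⁵ m².
Stacked slabs ⇒ two capacitors in series, each with the full plate area.
C₁ = κ₁ε₀A/d₁ = 1.00 × 8.85×10⁻¹² × 2.74×10⁻⁵ / 8.98×10⁻⁴ = 2.70×10⁻¹³ F.
C₂ = κ₂ε₀A/d₂ = 22.3 × 8.85×10⁻¹² × 2.74×10⁻⁵ / 8.02×10⁻⁴ = 6.74×10⁻¹² F.
C = (1/C₁ + 1/C₂)⁻¹ = 2.60×10⁻¹³ F.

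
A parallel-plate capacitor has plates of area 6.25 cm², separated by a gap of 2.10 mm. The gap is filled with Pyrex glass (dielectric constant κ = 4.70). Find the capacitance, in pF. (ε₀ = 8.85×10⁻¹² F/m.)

C ≈ 12.4 pF

A = 6.25 cm² = 6.25×10⁻⁴ m².
C = κε₀A/d = 4.70 × 8.85×10⁻¹² × 6.25×10⁻⁴ / 2.10×10⁻³ = 1.24×10⁻¹¹ F.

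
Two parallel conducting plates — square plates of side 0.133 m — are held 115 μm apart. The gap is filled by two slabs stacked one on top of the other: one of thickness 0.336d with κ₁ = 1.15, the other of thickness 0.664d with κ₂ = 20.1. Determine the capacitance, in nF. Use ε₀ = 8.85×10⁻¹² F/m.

A = (0.133 m)² = 1.77×10⁻² m².
Stacked slabs ⇒ two capacitors in series, each with the full plate area.
C₁ = κ₁ε₀A/d₁ = 1.15 × 8.85×10⁻¹² × 1.77×10⁻² / 3.86×10⁻⁵ = 4.66×10⁻⁹ F.
C₂ = κ₂ε₀A/d₂ = 20.1 × 8.85×10⁻¹² × 1.77×10⁻² / 7.64×10⁻⁵ = 4.12×10⁻⁸ F.
C = (1/C₁ + 1/C₂)⁻¹ = 4.19×10⁻⁹ F.

C ≈ 4.19 nF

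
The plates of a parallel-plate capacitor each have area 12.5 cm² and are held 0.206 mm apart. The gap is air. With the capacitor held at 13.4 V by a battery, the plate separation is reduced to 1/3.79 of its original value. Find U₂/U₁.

U₂/U₁ ≈ 3.79

Battery connected ⇒ V is held fixed.
C₂ = 3.79 C₁ and U = ½CV², so U₂/U₁ = C₂/C₁ = 3.79.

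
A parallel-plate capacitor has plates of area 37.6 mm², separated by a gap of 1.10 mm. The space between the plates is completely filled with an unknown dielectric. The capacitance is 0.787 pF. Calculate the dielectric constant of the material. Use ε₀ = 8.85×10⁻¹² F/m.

2.60

A = 37.6 mm² = 3.76×10⁻⁵ m².
κ = Cd/(ε₀A) = 7.87×10⁻¹³ × 1.10×10⁻³ / (8.85×10⁻¹² × 3.76×10⁻⁵) = 2.60.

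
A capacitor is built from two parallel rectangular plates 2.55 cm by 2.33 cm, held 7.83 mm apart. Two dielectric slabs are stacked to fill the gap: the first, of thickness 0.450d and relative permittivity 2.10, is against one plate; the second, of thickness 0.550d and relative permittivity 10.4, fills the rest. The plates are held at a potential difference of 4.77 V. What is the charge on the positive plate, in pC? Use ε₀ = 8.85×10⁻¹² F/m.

A = 2.55 × 2.33 cm² = 5.94×10⁻⁴ m².
Stacked slabs ⇒ two capacitors in series, each with the full plate area.
C₁ = κ₁ε₀A/d₁ = 2.10 × 8.85×10⁻¹² × 5.94×10⁻⁴ / 3.52×10⁻³ = 3.13×10⁻¹² F.
C₂ = κ₂ε₀A/d₂ = 10.4 × 8.85×10⁻¹² × 5.94×10⁻⁴ / 4.31×10⁻³ = 1.27×10⁻¹¹ F.
C = (1/C₁ + 1/C₂)⁻¹ = 2.51×10⁻¹² F.
Q = CV = 2.51×10⁻¹² × 4.77 = 1.20×10⁻¹¹ C.

Q ≈ 12.0 pC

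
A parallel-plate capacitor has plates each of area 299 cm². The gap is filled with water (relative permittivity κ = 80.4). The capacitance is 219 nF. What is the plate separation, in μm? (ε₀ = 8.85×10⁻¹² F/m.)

d ≈ 97.1 μm

A = 299 cm² = 2.99×10⁻² m².
d = κε₀A/C = 80.4 × 8.85×10⁻¹² × 2.99×10⁻² / 2.19×10⁻⁷ = 9.71×10⁻⁵ m.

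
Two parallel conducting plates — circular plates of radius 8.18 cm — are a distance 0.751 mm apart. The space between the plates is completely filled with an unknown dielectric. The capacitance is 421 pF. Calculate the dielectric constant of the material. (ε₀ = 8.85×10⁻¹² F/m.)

κ ≈ 1.70

A = π(8.18 cm)² = 2.10×10⁻² m².
κ = Cd/(ε₀A) = 4.21×10⁻¹⁰ × 7.51×10⁻⁴ / (8.85×10⁻¹² × 2.10×10⁻²) = 1.70.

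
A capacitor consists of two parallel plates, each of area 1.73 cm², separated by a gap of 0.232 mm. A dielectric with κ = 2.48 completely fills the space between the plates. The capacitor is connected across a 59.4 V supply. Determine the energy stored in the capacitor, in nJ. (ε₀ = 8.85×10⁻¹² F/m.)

U ≈ 28.9 nJ

A = 1.73 cm² = 1.73×10⁻⁴ m².
C = κε₀A/d = 2.48 × 8.85×10⁻¹² × 1.73×10⁻⁴ / 2.32×10⁻⁴ = 1.64×10⁻¹¹ F.
U = ½CV² = ½ × 1.64×10⁻¹¹ × (59.4)² = 2.89×10⁻⁸ J.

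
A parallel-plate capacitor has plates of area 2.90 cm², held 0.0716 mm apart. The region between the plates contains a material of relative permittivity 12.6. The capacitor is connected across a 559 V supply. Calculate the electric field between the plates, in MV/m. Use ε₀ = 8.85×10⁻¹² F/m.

E ≈ 7.81 MV/m

E = V/d = 559 / 7.16×10⁻⁵ = 7.81×10⁶ V/m.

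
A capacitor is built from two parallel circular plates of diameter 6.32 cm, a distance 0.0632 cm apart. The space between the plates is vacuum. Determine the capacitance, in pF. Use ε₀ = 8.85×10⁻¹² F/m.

43.9 pF

A = π(6.32/2 cm)² = 3.14×10⁻³ m².
C = ε₀A/d = 8.85×10⁻¹² × 3.14×10⁻³ / 6.32×10⁻⁴ = 4.39×10⁻¹¹ F.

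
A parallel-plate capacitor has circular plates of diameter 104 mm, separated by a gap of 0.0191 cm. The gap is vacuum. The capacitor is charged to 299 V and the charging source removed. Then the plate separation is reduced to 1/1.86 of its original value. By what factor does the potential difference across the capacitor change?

0.538

Isolated ⇒ Q is held fixed.
C₂ = 1.86 C₁ and V = Q/C, so V₂/V₁ = C₁/C₂ = 0.538.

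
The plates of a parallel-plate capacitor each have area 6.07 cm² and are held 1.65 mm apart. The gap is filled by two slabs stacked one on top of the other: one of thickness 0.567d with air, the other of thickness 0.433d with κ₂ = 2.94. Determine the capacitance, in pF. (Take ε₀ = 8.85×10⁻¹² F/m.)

C ≈ 4.56 pF

A = 6.07 cm² = 6.07×10⁻⁴ m².
Stacked slabs ⇒ two capacitors in series, each with the full plate area.
C₁ = κ₁ε₀A/d₁ = 1.00 × 8.85×10⁻¹² × 6.07×10⁻⁴ / 9.36×10⁻⁴ = 5.74×10⁻¹² F.
C₂ = κ₂ε₀A/d₂ = 2.94 × 8.85×10⁻¹² × 6.07×10⁻⁴ / 7.14×10⁻⁴ = 2.21×10⁻¹¹ F.
C = (1/C₁ + 1/C₂)⁻¹ = 4.56×10⁻¹² F.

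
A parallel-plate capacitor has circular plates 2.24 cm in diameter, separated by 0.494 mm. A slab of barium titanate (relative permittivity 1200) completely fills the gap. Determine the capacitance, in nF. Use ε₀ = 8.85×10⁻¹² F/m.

A = π(2.24/2 cm)² = 3.94×10⁻⁴ m².
C = κε₀A/d = 1200 × 8.85×10⁻¹² × 3.94×10⁻⁴ / 4.94×10⁻⁴ = 8.47×10⁻⁹ F.

C ≈ 8.47 nF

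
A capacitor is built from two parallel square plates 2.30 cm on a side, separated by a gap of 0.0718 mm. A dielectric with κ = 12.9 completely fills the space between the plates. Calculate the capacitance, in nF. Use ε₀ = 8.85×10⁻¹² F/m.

0.841 nF

A = (2.30 cm)² = 5.29×10⁻⁴ m².
C = κε₀A/d = 12.9 × 8.85×10⁻¹² × 5.29×10⁻⁴ / 7.18×10⁻⁵ = 8.41×10⁻¹⁰ F.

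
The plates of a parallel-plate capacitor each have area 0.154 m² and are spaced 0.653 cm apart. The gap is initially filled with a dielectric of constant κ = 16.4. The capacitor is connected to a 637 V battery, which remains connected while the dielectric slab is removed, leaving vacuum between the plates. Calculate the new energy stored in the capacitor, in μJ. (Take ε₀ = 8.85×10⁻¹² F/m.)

42.3 μJ

Initially C₁ = κε₀A/d = 16.4 × 8.85×10⁻¹² × 0.154 / 6.53×10⁻³ = 3.42×10⁻⁹ F.
U₁ = 6.94×10⁻⁴ J.
Battery connected ⇒ V is held fixed. C₂ = 0.0610 C₁ and U = ½CV², so U₂/U₁ = C₂/C₁ = 0.0610.
U₂ = 0.0610 × 6.94×10⁻⁴ = 4.23×10⁻⁵ J.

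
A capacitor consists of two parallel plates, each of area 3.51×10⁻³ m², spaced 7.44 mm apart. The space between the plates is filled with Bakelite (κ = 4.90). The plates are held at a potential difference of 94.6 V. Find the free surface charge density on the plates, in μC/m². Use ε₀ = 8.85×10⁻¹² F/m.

σ ≈ 0.551 μC/m²

C = κε₀A/d = 4.90 × 8.85×10⁻¹² × 3.51×10⁻³ / 7.44×10⁻³ = 2.05×10⁻¹¹ F.
σ = Q/A = CV/A = 2.05×10⁻¹¹ × 94.6 / 3.51×10⁻³ = 5.51×10⁻⁷ C/m².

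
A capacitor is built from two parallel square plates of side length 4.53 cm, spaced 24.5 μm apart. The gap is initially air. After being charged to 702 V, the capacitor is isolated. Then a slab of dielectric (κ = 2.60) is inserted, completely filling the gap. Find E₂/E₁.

0.385

Isolated ⇒ Q is held fixed.
V₂ = Q/C₂ = V₁/2.60; E = V/d, so E₂/E₁ = (V₂/V₁)(d₁/d₂) = 0.385.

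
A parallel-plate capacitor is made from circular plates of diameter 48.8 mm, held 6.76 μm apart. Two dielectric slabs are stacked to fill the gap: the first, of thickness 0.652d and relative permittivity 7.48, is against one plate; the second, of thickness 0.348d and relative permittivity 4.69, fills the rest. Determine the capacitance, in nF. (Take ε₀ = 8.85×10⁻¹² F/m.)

15.2 nF

A = π(48.8/2 mm)² = 1.87×10⁻³ m².
Stacked slabs ⇒ two capacitors in series, each with the full plate area.
C₁ = κ₁ε₀A/d₁ = 7.48 × 8.85×10⁻¹² × 1.87×10⁻³ / 4.41×10⁻⁶ = 2.81×10⁻⁸ F.
C₂ = κ₂ε₀A/d₂ = 4.69 × 8.85×10⁻¹² × 1.87×10⁻³ / 2.35×10⁻⁶ = 3.30×10⁻⁸ F.
C = (1/C₁ + 1/C₂)⁻¹ = 1.52×10⁻⁸ F.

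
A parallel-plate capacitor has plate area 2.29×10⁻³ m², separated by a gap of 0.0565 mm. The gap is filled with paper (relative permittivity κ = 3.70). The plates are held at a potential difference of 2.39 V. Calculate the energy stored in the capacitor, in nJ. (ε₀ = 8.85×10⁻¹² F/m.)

U ≈ 3.79 nJ

C = κε₀A/d = 3.70 × 8.85×10⁻¹² × 2.29×10⁻³ / 5.65×10⁻⁵ = 1.33×10⁻⁹ F.
U = ½CV² = ½ × 1.33×10⁻⁹ × (2.39)² = 3.79×10⁻⁹ J.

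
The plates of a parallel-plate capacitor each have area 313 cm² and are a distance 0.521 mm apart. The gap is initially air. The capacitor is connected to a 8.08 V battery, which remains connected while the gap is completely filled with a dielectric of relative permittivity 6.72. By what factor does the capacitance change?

C = κε₀A/d scales with κ, so C₂/C₁ = κ = 6.72.

6.72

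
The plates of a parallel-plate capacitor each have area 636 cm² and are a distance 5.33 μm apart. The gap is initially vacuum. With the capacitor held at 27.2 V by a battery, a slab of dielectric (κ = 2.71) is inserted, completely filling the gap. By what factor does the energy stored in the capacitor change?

2.71

Battery connected ⇒ V is held fixed.
C₂ = 2.71 C₁ and U = ½CV², so U₂/U₁ = C₂/C₁ = 2.71.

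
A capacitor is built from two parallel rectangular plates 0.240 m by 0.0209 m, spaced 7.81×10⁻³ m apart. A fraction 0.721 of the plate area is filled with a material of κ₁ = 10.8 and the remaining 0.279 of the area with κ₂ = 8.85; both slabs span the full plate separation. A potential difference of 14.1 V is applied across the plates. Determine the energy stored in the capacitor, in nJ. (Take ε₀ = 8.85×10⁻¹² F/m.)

A = 0.240 × 0.0209 m² = 5.02×10⁻³ m².
Side-by-side slabs ⇒ two capacitors in parallel, each spanning the full gap.
C₁ = κ₁ε₀A₁/d = 10.8 × 8.85×10⁻¹² × 3.62×10⁻³ / 7.81×10⁻³ = 4.43×10⁻¹¹ F.
C₂ = κ₂ε₀A₂/d = 8.85 × 8.85×10⁻¹² × 1.40×10⁻³ / 7.81×10⁻³ = 1.40×10⁻¹¹ F.
C = C₁ + C₂ = 5.83×10⁻¹¹ F.
U = ½CV² = ½ × 5.83×10⁻¹¹ × (14.1)² = 5.79×10⁻⁹ J.

5.79 nJ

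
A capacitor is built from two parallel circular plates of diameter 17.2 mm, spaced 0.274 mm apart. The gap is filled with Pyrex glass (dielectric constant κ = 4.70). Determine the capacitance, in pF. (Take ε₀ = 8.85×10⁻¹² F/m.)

A = π(17.2/2 mm)² = 2.32×10⁻⁴ m².
C = κε₀A/d = 4.70 × 8.85×10⁻¹² × 2.32×10⁻⁴ / 2.74×10⁻⁴ = 3.53×10⁻¹¹ F.

C ≈ 35.3 pF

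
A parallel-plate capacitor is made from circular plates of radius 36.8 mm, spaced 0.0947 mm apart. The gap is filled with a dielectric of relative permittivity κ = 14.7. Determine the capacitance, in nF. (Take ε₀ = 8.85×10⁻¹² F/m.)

A = π(36.8 mm)² = 4.25×10⁻³ m².
C = κε₀A/d = 14.7 × 8.85×10⁻¹² × 4.25×10⁻³ / 9.47×10⁻⁵ = 5.84×10⁻⁹ F.

5.84 nF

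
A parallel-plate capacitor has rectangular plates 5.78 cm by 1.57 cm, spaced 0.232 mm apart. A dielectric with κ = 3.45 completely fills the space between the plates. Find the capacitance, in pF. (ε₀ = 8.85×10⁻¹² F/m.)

A = 5.78 × 1.57 cm² = 9.07×10⁻⁴ m².
C = κε₀A/d = 3.45 × 8.85×10⁻¹² × 9.07×10⁻⁴ / 2.32×10⁻⁴ = 1.19×10⁻¹⁰ F.

C ≈ 119 pF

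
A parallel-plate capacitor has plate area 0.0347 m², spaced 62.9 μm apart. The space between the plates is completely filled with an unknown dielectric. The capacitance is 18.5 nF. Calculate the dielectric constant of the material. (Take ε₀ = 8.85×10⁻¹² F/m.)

κ = Cd/(ε₀A) = 1.85×10⁻⁸ × 6.29×10⁻⁵ / (8.85×10⁻¹² × 3.47×10⁻²) = 3.79.

κ ≈ 3.79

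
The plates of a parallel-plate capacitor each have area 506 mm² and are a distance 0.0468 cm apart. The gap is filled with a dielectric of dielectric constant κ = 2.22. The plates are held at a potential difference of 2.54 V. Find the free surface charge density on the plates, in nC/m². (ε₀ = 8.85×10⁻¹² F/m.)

A = 506 mm² = 5.06×10⁻⁴ m².
C = κε₀A/d = 2.22 × 8.85×10⁻¹² × 5.06×10⁻⁴ / 4.68×10⁻⁴ = 2.12×10⁻¹¹ F.
σ = Q/A = CV/A = 2.12×10⁻¹¹ × 2.54 / 5.06×10⁻⁴ = 1.07×10⁻⁷ C/m².

107 nC/m²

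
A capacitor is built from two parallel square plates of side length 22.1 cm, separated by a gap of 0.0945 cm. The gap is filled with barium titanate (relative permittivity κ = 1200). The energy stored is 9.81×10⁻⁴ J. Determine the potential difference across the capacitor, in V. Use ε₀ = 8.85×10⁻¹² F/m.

V ≈ 59.8 V

A = (22.1 cm)² = 4.88×10⁻² m².
C = κε₀A/d = 1200 × 8.85×10⁻¹² × 4.88×10⁻² / 9.45×10⁻⁴ = 5.49×10⁻⁷ F.
V = √(2U/C) = √(2 × 9.81×10⁻⁴ / 5.49×10⁻⁷) = 59.8 V.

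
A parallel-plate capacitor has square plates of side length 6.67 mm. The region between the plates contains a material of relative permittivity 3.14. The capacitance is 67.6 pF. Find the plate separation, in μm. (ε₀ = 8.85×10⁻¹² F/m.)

18.3 μm

A = (6.67 mm)² = 4.45×10⁻⁵ m².
d = κε₀A/C = 3.14 × 8.85×10⁻¹² × 4.45×10⁻⁵ / 6.76×10⁻¹¹ = 1.83×10⁻⁵ m.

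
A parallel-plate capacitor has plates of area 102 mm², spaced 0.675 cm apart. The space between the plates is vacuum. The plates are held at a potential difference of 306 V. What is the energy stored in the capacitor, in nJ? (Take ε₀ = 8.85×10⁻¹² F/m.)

A = 102 mm² = 1.02×10⁻⁴ m².
C = ε₀A/d = 8.85×10⁻¹² × 1.02×10⁻⁴ / 6.75×10⁻³ = 1.34×10⁻¹³ F.
U = ½CV² = ½ × 1.34×10⁻¹³ × (306)² = 6.26×10⁻⁹ J.

U ≈ 6.26 nJ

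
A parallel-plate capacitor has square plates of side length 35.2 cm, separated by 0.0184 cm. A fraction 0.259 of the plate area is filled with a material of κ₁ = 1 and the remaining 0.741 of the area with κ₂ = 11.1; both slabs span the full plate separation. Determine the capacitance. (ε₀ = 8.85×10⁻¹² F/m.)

A = (35.2 cm)² = 0.124 m².
Side-by-side slabs ⇒ two capacitors in parallel, each spanning the full gap.
C₁ = κ₁ε₀A₁/d = 1.00 × 8.85×10⁻¹² × 3.21×10⁻² / 1.84×10⁻⁴ = 1.54×10⁻⁹ F.
C₂ = κ₂ε₀A₂/d = 11.1 × 8.85×10⁻¹² × 9.18×10⁻² / 1.84×10⁻⁴ = 4.90×10⁻⁸ F.
C = C₁ + C₂ = 5.06×10⁻⁸ F.

50.6 nF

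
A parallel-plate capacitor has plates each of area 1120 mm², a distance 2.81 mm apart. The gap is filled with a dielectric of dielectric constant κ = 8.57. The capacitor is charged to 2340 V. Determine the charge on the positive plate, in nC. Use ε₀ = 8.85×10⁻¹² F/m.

Q ≈ 70.7 nC

A = 1120 mm² = 1.12×10⁻³ m².
C = κε₀A/d = 8.57 × 8.85×10⁻¹² × 1.12×10⁻³ / 2.81×10⁻³ = 3.02×10⁻¹¹ F.
Q = CV = 3.02×10⁻¹¹ × 2340 = 7.07×10⁻⁸ C.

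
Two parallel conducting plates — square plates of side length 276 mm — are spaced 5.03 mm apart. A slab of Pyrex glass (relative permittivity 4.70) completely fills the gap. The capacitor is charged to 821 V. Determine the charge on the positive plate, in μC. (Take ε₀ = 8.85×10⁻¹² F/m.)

Q ≈ 0.517 μC

A = (276 mm)² = 7.62×10⁻² m².
C = κε₀A/d = 4.70 × 8.85×10⁻¹² × 7.62×10⁻² / 5.03×10⁻³ = 6.30×10⁻¹⁰ F.
Q = CV = 6.30×10⁻¹⁰ × 821 = 5.17×10⁻⁷ C.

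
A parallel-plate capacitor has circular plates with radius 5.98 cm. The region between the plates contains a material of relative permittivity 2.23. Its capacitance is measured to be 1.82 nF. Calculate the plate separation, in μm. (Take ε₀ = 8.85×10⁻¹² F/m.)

A = π(5.98 cm)² = 1.12×10⁻² m².
d = κε₀A/C = 2.23 × 8.85×10⁻¹² × 1.12×10⁻² / 1.82×10⁻⁹ = 1.22×10⁻⁴ m.

d ≈ 122 μm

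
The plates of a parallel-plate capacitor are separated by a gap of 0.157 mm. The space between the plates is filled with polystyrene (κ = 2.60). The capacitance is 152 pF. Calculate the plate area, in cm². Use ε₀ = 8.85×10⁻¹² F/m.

A ≈ 10.4 cm²

A = Cd/(κε₀) = 1.52×10⁻¹⁰ × 1.57×10⁻⁴ / (2.60 × 8.85×10⁻¹²) = 1.04×10⁻³ m².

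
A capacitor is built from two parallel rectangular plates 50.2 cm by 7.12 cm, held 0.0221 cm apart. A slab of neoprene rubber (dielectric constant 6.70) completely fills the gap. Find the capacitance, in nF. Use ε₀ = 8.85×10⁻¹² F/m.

9.59 nF

A = 50.2 × 7.12 cm² = 3.57×10⁻² m².
C = κε₀A/d = 6.70 × 8.85×10⁻¹² × 3.57×10⁻² / 2.21×10⁻⁴ = 9.59×10⁻⁹ F.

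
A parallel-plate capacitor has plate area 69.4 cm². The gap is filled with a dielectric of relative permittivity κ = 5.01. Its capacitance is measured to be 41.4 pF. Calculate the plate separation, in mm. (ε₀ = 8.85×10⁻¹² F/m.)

A = 69.4 cm² = 6.94×10⁻³ m².
d = κε₀A/C = 5.01 × 8.85×10⁻¹² × 6.94×10⁻³ / 4.14×10⁻¹¹ = 7.43×10⁻³ m.

d ≈ 7.43 mm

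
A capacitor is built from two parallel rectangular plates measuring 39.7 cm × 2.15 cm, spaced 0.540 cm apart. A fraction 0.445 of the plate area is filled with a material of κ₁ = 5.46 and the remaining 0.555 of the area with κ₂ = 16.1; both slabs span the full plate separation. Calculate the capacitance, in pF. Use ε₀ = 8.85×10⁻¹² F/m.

A = 39.7 × 2.15 cm² = 8.54×10⁻³ m².
Side-by-side slabs ⇒ two capacitors in parallel, each spanning the full gap.
C₁ = κ₁ε₀A₁/d = 5.46 × 8.85×10⁻¹² × 3.80×10⁻³ / 5.40×10⁻³ = 3.40×10⁻¹¹ F.
C₂ = κ₂ε₀A₂/d = 16.1 × 8.85×10⁻¹² × 4.74×10⁻³ / 5.40×10⁻³ = 1.25×10⁻¹⁰ F.
C = C₁ + C₂ = 1.59×10⁻¹⁰ F.

C ≈ 159 pF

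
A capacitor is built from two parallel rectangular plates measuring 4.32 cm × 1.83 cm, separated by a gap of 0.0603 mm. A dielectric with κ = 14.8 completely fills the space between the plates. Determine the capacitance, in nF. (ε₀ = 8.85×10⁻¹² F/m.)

A = 4.32 × 1.83 cm² = 7.91×10⁻⁴ m².
C = κε₀A/d = 14.8 × 8.85×10⁻¹² × 7.91×10⁻⁴ / 6.03×10⁻⁵ = 1.72×10⁻⁹ F.

C ≈ 1.72 nF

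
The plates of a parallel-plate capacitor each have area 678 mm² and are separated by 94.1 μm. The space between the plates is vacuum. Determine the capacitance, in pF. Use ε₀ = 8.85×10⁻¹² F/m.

A = 678 mm² = 6.78×10⁻⁴ m².
C = ε₀A/d = 8.85×10⁻¹² × 6.78×10⁻⁴ / 9.41×10⁻⁵ = 6.38×10⁻¹¹ F.

C ≈ 63.8 pF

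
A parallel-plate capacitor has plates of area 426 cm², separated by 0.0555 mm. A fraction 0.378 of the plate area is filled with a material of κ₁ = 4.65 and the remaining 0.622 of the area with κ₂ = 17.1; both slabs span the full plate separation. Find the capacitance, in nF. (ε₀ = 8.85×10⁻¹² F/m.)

A = 426 cm² = 4.26×10⁻² m².
Side-by-side slabs ⇒ two capacitors in parallel, each spanning the full gap.
C₁ = κ₁ε₀A₁/d = 4.65 × 8.85×10⁻¹² × 1.61×10⁻² / 5.55×10⁻⁵ = 1.19×10⁻⁸ F.
C₂ = κ₂ε₀A₂/d = 17.1 × 8.85×10⁻¹² × 2.65×10⁻² / 5.55×10⁻⁵ = 7.23×10⁻⁸ F.
C = C₁ + C₂ = 8.42×10⁻⁸ F.

C ≈ 84.2 nF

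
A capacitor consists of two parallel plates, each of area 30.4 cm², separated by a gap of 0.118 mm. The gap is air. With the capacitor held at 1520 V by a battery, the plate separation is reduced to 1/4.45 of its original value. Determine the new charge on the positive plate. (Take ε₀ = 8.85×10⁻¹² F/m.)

1.54 μC

A = 30.4 cm² = 3.04×10⁻³ m².
Initially C₁ = ε₀A/d = 8.85×10⁻¹² × 3.04×10⁻³ / 1.18×10⁻⁴ = 2.28×10⁻¹⁰ F.
Q₁ = 3.47×10⁻⁷ C.
Battery connected ⇒ V is held fixed. C₂ = 4.45 C₁ and Q = CV, so Q₂/Q₁ = C₂/C₁ = 4.45.
Q₂ = 4.45 × 3.47×10⁻⁷ = 1.54×10⁻⁶ C.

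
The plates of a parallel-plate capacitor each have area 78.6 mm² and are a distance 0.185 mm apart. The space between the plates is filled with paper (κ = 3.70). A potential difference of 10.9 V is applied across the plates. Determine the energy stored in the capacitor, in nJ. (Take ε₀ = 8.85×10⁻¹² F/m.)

U ≈ 0.826 nJ

A = 78.6 mm² = 7.86×10⁻⁵ m².
C = κε₀A/d = 3.70 × 8.85×10⁻¹² × 7.86×10⁻⁵ / 1.85×10⁻⁴ = 1.39×10⁻¹¹ F.
U = ½CV² = ½ × 1.39×10⁻¹¹ × (10.9)² = 8.26×10⁻¹⁰ J.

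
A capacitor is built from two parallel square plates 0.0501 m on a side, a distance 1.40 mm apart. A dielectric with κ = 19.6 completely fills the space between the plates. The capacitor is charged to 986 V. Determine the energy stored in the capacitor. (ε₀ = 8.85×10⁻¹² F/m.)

U ≈ 151 μJ

A = (0.0501 m)² = 2.51×10⁻³ m².
C = κε₀A/d = 19.6 × 8.85×10⁻¹² × 2.51×10⁻³ / 1.40×10⁻³ = 3.11×10⁻¹⁰ F.
U = ½CV² = ½ × 3.11×10⁻¹⁰ × (986)² = 1.51×10⁻⁴ J.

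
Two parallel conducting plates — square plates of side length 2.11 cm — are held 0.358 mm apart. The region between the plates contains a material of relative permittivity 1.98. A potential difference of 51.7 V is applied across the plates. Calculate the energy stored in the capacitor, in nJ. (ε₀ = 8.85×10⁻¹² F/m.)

U ≈ 29.1 nJ

A = (2.11 cm)² = 4.45×10⁻⁴ m².
C = κε₀A/d = 1.98 × 8.85×10⁻¹² × 4.45×10⁻⁴ / 3.58×10⁻⁴ = 2.18×10⁻¹¹ F.
U = ½CV² = ½ × 2.18×10⁻¹¹ × (51.7)² = 2.91×10⁻⁸ J.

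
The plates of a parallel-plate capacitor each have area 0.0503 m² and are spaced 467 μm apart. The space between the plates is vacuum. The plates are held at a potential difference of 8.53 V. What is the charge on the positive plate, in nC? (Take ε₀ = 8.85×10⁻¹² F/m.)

C = ε₀A/d = 8.85×10⁻¹² × 5.03×10⁻² / 4.67×10⁻⁴ = 9.53×10⁻¹⁰ F.
Q = CV = 9.53×10⁻¹⁰ × 8.53 = 8.13×10⁻⁹ C.

Q ≈ 8.13 nC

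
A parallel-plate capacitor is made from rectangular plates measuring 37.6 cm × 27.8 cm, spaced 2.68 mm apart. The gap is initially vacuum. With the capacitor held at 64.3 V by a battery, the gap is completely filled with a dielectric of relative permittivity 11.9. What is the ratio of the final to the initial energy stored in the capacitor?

Battery connected ⇒ V is held fixed.
C₂ = 11.9 C₁ and U = ½CV², so U₂/U₁ = C₂/C₁ = 11.9.

U₂/U₁ ≈ 11.9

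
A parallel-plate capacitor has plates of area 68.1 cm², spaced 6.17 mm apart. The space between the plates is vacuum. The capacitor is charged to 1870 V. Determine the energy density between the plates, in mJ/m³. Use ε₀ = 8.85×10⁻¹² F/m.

E = V/d = 1870 / 6.17×10⁻³ = 3.03×10⁵ V/m.
u = ½ε₀E² = ½ × 8.85×10⁻¹² × (3.03×10⁵)² = 0.406 J/m³.

406 mJ/m³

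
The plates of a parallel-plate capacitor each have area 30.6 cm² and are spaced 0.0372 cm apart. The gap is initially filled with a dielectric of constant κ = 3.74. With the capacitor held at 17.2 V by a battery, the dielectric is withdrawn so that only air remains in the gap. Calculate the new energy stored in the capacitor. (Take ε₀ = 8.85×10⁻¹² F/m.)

U ≈ 10.8 nJ

A = 30.6 cm² = 3.06×10⁻³ m².
Initially C₁ = κε₀A/d = 3.74 × 8.85×10⁻¹² × 3.06×10⁻³ / 3.72×10⁻⁴ = 2.72×10⁻¹⁰ F.
U₁ = 4.03×10⁻⁸ J.
Battery connected ⇒ V is held fixed. C₂ = 0.267 C₁ and U = ½CV², so U₂/U₁ = C₂/C₁ = 0.267.
U₂ = 0.267 × 4.03×10⁻⁸ = 1.08×10⁻⁸ J.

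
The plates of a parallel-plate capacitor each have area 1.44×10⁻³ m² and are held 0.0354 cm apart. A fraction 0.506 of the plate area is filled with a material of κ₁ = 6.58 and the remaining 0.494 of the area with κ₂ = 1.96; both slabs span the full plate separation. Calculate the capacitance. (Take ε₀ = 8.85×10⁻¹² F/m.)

C ≈ 155 pF

Side-by-side slabs ⇒ two capacitors in parallel, each spanning the full gap.
C₁ = κ₁ε₀A₁/d = 6.58 × 8.85×10⁻¹² × 7.29×10⁻⁴ / 3.54×10⁻⁴ = 1.20×10⁻¹⁰ F.
C₂ = κ₂ε₀A₂/d = 1.96 × 8.85×10⁻¹² × 7.11×10⁻⁴ / 3.54×10⁻⁴ = 3.49×10⁻¹¹ F.
C = C₁ + C₂ = 1.55×10⁻¹⁰ F.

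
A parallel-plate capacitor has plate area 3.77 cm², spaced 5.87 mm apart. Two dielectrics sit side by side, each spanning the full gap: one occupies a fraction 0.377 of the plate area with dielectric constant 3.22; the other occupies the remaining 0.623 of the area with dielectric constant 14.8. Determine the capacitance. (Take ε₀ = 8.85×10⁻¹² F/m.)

5.93 pF

A = 3.77 cm² = 3.77×10⁻⁴ m².
Side-by-side slabs ⇒ two capacitors in parallel, each spanning the full gap.
C₁ = κ₁ε₀A₁/d = 3.22 × 8.85×10⁻¹² × 1.42×10⁻⁴ / 5.87×10⁻³ = 6.90×10⁻¹³ F.
C₂ = κ₂ε₀A₂/d = 14.8 × 8.85×10⁻¹² × 2.35×10⁻⁴ / 5.87×10⁻³ = 5.24×10⁻¹² F.
C = C₁ + C₂ = 5.93×10⁻¹² F.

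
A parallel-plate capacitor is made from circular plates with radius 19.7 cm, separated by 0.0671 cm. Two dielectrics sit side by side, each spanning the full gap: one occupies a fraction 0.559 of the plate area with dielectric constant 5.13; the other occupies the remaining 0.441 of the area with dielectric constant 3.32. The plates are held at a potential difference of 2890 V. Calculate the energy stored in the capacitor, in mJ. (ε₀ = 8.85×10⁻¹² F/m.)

A = π(19.7 cm)² = 0.122 m².
Side-by-side slabs ⇒ two capacitors in parallel, each spanning the full gap.
C₁ = κ₁ε₀A₁/d = 5.13 × 8.85×10⁻¹² × 6.82×10⁻² / 6.71×10⁻⁴ = 4.61×10⁻⁹ F.
C₂ = κ₂ε₀A₂/d = 3.32 × 8.85×10⁻¹² × 5.38×10⁻² / 6.71×10⁻⁴ = 2.35×10⁻⁹ F.
C = C₁ + C₂ = 6.97×10⁻⁹ F.
U = ½CV² = ½ × 6.97×10⁻⁹ × (2890)² = 2.91×10⁻² J.

29.1 mJ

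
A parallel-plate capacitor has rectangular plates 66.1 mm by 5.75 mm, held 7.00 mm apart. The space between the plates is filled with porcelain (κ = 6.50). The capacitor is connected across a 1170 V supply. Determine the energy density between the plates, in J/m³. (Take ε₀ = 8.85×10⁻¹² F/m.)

0.804 J/m³

E = V/d = 1170 / 7.00×10⁻³ = 1.67×10⁵ V/m.
u = ½κε₀E² = ½ × 6.50 × 8.85×10⁻¹² × (1.67×10⁵)² = 0.804 J/m³.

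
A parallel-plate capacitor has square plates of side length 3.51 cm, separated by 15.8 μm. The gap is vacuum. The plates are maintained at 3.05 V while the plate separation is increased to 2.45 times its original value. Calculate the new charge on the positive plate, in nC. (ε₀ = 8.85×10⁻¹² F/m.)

0.859 nC

A = (3.51 cm)² = 1.23×10⁻³ m².
Initially C₁ = ε₀A/d = 8.85×10⁻¹² × 1.23×10⁻³ / 1.58×10⁻⁵ = 6.90×10⁻¹⁰ F.
Q₁ = 2.10×10⁻⁹ C.
Battery connected ⇒ V is held fixed. C₂ = 0.408 C₁ and Q = CV, so Q₂/Q₁ = C₂/C₁ = 0.408.
Q₂ = 0.408 × 2.10×10⁻⁹ = 8.59×10⁻¹⁰ C.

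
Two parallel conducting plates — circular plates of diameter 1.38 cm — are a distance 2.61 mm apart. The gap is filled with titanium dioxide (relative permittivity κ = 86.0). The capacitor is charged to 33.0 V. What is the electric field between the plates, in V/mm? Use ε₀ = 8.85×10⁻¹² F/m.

E = V/d = 33.0 / 2.61×10⁻³ = 1.26×10⁴ V/m.

E ≈ 12.6 V/mm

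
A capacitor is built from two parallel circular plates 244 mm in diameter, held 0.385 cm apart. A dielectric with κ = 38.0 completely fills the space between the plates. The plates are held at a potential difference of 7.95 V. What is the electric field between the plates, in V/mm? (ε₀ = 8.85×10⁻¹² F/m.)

E = V/d = 7.95 / 3.85×10⁻³ = 2.06×10³ V/m.

E ≈ 2.06 V/mm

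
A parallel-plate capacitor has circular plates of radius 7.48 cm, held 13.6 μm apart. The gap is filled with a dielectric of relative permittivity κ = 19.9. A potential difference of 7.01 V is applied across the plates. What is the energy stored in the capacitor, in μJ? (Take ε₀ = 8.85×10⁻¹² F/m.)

5.59 μJ

A = π(7.48 cm)² = 1.76×10⁻² m².
C = κε₀A/d = 19.9 × 8.85×10⁻¹² × 1.76×10⁻² / 1.36×10⁻⁵ = 2.28×10⁻⁷ F.
U = ½CV² = ½ × 2.28×10⁻⁷ × (7.01)² = 5.59×10⁻⁶ J.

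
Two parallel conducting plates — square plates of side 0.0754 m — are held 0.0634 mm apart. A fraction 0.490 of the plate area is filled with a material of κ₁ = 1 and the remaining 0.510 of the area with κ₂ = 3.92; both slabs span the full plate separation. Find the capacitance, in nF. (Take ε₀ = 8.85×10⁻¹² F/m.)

1.98 nF

A = (0.0754 m)² = 5.69×10⁻³ m².
Side-by-side slabs ⇒ two capacitors in parallel, each spanning the full gap.
C₁ = κ₁ε₀A₁/d = 1.00 × 8.85×10⁻¹² × 2.79×10⁻³ / 6.34×10⁻⁵ = 3.89×10⁻¹⁰ F.
C₂ = κ₂ε₀A₂/d = 3.92 × 8.85×10⁻¹² × 2.90×10⁻³ / 6.34×10⁻⁵ = 1.59×10⁻⁹ F.
C = C₁ + C₂ = 1.98×10⁻⁹ F.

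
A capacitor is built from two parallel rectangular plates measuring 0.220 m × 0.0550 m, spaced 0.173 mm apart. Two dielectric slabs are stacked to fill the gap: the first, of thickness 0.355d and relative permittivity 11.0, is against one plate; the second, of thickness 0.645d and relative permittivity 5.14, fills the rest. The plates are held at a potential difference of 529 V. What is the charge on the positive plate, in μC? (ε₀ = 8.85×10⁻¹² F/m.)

2.08 μC

A = 0.220 × 0.0550 m² = 1.21×10⁻² m².
Stacked slabs ⇒ two capacitors in series, each with the full plate area.
C₁ = κ₁ε₀A/d₁ = 11.0 × 8.85×10⁻¹² × 1.21×10⁻² / 6.14×10⁻⁵ = 1.92×10⁻⁸ F.
C₂ = κ₂ε₀A/d₂ = 5.14 × 8.85×10⁻¹² × 1.21×10⁻² / 1.12×10⁻⁴ = 4.93×10⁻⁹ F.
C = (1/C₁ + 1/C₂)⁻¹ = 3.92×10⁻⁹ F.
Q = CV = 3.92×10⁻⁹ × 529 = 2.08×10⁻⁶ C.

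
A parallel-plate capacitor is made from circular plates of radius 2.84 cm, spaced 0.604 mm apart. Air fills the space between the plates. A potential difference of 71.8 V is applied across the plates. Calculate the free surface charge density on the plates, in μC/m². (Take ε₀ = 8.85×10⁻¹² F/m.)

1.05 μC/m²

A = π(2.84 cm)² = 2.53×10⁻³ m².
C = ε₀A/d = 8.85×10⁻¹² × 2.53×10⁻³ / 6.04×10⁻⁴ = 3.71×10⁻¹¹ F.
σ = Q/A = CV/A = 3.71×10⁻¹¹ × 71.8 / 2.53×10⁻³ = 1.05×10⁻⁶ C/m².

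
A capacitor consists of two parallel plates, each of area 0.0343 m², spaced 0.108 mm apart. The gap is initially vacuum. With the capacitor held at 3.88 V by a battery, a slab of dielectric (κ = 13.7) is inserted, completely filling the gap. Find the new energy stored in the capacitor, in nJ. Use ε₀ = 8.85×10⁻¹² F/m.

Initially C₁ = ε₀A/d = 8.85×10⁻¹² × 3.43×10⁻² / 1.08×10⁻⁴ = 2.81×10⁻⁹ F.
U₁ = 2.12×10⁻⁸ J.
Battery connected ⇒ V is held fixed. C₂ = 13.7 C₁ and U = ½CV², so U₂/U₁ = C₂/C₁ = 13.7.
U₂ = 13.7 × 2.12×10⁻⁸ = 2.90×10⁻⁷ J.

U ≈ 290 nJ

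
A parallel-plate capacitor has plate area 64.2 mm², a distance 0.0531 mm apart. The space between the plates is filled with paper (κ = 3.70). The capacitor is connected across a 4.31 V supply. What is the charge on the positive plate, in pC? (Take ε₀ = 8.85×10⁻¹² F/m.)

Q ≈ 171 pC

A = 64.2 mm² = 6.42×10⁻⁵ m².
C = κε₀A/d = 3.70 × 8.85×10⁻¹² × 6.42×10⁻⁵ / 5.31×10⁻⁵ = 3.96×10⁻¹¹ F.
Q = CV = 3.96×10⁻¹¹ × 4.31 = 1.71×10⁻¹⁰ C.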